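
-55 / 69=-0.80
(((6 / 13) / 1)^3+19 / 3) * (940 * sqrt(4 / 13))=79695080 * sqrt(13) / 85683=3353.58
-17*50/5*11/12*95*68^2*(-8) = 1642907200/3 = 547635733.33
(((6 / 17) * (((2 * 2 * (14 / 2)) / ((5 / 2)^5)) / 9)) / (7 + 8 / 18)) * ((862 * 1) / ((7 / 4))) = 2648064 / 3559375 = 0.74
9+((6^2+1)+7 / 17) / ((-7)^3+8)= 8.89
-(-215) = 215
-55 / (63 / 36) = -220 / 7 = -31.43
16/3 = 5.33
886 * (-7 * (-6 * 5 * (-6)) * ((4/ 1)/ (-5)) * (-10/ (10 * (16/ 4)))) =-223272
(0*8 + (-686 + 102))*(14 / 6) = -4088 / 3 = -1362.67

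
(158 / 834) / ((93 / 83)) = 0.17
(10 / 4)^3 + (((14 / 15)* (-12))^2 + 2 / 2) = 28413 / 200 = 142.06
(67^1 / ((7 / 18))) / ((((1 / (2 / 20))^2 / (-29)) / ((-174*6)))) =9128214 / 175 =52161.22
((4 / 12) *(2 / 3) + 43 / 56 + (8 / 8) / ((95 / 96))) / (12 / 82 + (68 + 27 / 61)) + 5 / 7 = 6106270489 / 8213383080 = 0.74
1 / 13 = 0.08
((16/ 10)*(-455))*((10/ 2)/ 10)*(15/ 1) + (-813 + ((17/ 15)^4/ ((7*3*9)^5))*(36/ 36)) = -76585992455703814604/ 12208830297418125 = -6273.00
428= 428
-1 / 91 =-0.01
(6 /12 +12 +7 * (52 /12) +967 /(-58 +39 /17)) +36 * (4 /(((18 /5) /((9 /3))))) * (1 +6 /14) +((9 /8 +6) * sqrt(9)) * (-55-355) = -681475555 /79548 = -8566.85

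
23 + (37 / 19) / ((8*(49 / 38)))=4545 / 196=23.19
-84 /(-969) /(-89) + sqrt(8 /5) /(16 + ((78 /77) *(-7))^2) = -28 /28747 + 121 *sqrt(10) /20050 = 0.02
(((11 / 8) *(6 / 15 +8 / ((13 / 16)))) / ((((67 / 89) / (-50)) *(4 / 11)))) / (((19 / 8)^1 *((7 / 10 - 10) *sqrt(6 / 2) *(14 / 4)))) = 19.22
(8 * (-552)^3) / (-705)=448524288 / 235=1908613.99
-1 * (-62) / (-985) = -62 / 985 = -0.06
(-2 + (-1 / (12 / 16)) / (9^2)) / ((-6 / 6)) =490 / 243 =2.02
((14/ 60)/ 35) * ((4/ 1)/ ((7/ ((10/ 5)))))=4/ 525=0.01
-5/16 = -0.31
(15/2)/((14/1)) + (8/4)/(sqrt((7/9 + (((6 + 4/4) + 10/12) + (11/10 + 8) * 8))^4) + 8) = 806699535/1504992412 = 0.54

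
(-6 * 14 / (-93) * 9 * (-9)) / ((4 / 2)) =-1134 / 31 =-36.58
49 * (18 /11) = 882 /11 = 80.18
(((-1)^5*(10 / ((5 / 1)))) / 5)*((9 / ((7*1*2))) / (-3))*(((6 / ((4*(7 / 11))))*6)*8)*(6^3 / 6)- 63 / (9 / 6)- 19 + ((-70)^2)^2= 5882520591 / 245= 24010288.13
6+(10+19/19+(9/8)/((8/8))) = 145/8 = 18.12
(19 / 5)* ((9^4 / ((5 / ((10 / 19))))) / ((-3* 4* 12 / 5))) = -729 / 8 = -91.12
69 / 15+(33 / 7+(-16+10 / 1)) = 116 / 35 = 3.31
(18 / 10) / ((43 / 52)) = 468 / 215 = 2.18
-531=-531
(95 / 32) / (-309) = -95 / 9888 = -0.01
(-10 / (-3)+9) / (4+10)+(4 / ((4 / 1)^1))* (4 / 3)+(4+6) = 171 / 14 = 12.21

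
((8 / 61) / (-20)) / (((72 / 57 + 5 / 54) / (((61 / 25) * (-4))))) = 8208 / 173875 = 0.05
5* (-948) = -4740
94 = 94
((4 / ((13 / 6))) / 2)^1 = 0.92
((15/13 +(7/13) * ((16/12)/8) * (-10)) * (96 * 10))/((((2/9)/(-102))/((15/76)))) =-5508000/247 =-22299.60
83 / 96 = 0.86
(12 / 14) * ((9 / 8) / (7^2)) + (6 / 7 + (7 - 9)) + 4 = 3947 / 1372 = 2.88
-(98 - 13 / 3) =-281 / 3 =-93.67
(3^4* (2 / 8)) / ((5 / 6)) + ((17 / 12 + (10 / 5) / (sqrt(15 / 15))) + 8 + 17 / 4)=1199 / 30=39.97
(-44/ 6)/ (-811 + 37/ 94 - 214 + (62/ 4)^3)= -8272/ 3044775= -0.00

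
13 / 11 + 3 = 46 / 11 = 4.18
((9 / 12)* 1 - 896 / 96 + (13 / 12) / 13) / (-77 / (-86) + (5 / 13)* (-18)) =9503 / 6739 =1.41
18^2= 324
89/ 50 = 1.78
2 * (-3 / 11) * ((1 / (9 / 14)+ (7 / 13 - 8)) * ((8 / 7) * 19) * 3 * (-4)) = -840256 / 1001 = -839.42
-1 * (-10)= 10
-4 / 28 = -1 / 7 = -0.14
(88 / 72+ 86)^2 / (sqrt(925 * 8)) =123245 * sqrt(74) / 11988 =88.44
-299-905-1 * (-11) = -1193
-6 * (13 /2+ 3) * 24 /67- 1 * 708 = -48804 /67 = -728.42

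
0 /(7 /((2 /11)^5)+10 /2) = 0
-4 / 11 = -0.36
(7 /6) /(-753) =-7 /4518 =-0.00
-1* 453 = -453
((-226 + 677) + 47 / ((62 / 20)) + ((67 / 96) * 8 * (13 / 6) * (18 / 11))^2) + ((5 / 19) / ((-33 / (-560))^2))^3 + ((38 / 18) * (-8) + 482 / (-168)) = 13410766374254389592975 / 30755596791416112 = 436043.12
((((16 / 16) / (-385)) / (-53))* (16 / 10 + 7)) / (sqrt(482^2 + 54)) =43* sqrt(232378) / 23708365450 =0.00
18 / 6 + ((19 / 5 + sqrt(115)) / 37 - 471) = -86561 / 185 + sqrt(115) / 37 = -467.61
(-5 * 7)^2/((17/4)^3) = 78400/4913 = 15.96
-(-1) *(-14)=-14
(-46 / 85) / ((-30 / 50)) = 46 / 51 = 0.90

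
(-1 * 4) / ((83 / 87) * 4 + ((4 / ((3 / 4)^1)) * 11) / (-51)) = -4437 / 2957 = -1.50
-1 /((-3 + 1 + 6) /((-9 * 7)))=63 /4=15.75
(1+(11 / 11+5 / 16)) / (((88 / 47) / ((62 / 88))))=0.87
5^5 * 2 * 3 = 18750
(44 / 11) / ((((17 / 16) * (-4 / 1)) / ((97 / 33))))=-1552 / 561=-2.77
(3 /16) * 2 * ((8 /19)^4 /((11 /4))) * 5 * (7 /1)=215040 /1433531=0.15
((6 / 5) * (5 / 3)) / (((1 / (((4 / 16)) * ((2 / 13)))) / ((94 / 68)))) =47 / 442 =0.11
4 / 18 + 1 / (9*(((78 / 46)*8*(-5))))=3097 / 14040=0.22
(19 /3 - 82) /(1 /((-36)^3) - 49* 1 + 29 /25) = 88257600 /55800601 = 1.58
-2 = -2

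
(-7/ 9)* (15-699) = 532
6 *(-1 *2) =-12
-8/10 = -4/5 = -0.80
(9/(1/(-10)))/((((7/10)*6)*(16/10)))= -13.39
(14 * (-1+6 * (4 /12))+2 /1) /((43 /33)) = 528 /43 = 12.28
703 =703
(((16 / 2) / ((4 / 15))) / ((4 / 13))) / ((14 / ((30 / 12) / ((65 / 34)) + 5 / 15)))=80 / 7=11.43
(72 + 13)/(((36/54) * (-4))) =-255/8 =-31.88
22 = 22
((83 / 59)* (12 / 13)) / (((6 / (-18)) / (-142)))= 553.19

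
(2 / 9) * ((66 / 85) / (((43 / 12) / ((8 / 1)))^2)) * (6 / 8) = 101376 / 157165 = 0.65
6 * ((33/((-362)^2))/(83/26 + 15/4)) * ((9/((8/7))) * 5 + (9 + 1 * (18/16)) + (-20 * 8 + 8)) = -263835/11826721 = -0.02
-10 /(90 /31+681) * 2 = -620 /21201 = -0.03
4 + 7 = 11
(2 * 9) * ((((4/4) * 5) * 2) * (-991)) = -178380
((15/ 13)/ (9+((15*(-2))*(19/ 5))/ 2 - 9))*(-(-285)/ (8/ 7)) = -525/ 104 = -5.05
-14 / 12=-7 / 6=-1.17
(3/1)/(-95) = -0.03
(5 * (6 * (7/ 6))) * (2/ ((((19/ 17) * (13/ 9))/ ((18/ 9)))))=21420/ 247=86.72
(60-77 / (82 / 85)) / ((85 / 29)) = -6.76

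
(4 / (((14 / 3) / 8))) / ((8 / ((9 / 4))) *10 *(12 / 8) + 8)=0.11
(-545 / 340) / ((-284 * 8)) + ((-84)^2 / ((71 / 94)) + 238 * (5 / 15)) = 4366557767 / 463488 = 9421.08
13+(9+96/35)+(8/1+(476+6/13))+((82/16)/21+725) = 13480177/10920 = 1234.45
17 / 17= 1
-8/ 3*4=-32/ 3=-10.67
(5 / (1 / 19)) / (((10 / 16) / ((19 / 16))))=361 / 2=180.50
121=121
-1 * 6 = -6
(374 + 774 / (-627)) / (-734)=-38954 / 76703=-0.51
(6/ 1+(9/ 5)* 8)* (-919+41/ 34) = -18723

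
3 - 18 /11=15 /11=1.36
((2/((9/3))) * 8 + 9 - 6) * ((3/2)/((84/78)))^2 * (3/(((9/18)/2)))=38025/196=194.01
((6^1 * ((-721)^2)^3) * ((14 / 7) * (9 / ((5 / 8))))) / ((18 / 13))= 87658932587828360304 / 5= 17531786517565672060.80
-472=-472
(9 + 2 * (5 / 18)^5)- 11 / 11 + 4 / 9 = 7981301 / 944784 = 8.45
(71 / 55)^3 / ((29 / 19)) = 6800309 / 4824875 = 1.41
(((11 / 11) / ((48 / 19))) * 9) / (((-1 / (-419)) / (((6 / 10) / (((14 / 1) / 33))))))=2364417 / 1120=2111.09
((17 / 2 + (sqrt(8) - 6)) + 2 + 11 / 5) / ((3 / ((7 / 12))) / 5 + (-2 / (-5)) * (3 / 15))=8.60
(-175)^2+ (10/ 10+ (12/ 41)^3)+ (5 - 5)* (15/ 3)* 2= 2110776274/ 68921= 30626.03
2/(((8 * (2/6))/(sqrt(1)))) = 3/4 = 0.75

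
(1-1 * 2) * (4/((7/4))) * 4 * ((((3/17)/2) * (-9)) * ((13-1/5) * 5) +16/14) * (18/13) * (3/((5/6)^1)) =122591232/54145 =2264.13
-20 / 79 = -0.25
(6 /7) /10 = 0.09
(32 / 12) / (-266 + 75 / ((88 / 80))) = -11 / 816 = -0.01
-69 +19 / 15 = -1016 / 15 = -67.73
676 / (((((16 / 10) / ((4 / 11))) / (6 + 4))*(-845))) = -20 / 11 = -1.82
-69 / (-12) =5.75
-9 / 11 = -0.82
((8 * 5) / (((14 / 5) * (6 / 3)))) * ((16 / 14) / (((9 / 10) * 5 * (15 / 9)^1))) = 160 / 147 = 1.09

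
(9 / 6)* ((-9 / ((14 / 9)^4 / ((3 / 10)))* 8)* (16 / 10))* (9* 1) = -4782969 / 60025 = -79.68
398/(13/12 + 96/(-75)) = -119400/59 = -2023.73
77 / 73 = 1.05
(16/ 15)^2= 256/ 225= 1.14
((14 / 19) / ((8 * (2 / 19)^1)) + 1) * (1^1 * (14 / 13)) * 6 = 315 / 26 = 12.12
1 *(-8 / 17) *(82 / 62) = -328 / 527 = -0.62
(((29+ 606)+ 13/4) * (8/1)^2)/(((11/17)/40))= 27776640/11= 2525149.09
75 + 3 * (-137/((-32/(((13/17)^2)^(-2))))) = 112.56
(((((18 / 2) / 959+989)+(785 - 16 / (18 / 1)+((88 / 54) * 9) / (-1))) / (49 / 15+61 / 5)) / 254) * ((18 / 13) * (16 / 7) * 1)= 455316450 / 321411727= 1.42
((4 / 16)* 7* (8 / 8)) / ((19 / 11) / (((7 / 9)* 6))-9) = -539 / 2658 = -0.20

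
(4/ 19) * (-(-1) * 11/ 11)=4/ 19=0.21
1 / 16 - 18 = -287 / 16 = -17.94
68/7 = 9.71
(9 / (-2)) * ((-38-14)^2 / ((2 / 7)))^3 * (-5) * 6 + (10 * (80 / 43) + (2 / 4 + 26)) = 9841389365287719 / 86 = 114434760061485.10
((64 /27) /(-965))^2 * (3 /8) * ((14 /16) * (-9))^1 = -448 /25143075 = -0.00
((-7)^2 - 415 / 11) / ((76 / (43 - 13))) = 930 / 209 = 4.45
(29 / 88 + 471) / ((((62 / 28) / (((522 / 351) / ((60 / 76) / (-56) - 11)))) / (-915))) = 1366201778060 / 51950327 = 26298.23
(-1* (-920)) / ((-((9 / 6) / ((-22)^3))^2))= -417238046720 / 9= -46359782968.89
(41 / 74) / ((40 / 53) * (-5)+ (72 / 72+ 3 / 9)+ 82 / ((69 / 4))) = 49979 / 208680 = 0.24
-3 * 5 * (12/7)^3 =-25920/343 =-75.57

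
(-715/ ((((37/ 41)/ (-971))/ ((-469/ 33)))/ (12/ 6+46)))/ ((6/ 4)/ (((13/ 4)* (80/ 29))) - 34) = 10097470947200/ 650941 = 15512113.92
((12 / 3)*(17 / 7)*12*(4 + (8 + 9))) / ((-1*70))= -1224 / 35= -34.97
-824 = -824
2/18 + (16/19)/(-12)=7/171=0.04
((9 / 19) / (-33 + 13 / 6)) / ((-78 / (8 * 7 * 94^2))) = 4453344 / 45695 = 97.46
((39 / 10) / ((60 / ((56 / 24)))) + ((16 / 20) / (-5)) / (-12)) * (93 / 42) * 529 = 541167 / 2800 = 193.27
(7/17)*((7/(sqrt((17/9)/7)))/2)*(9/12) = 441*sqrt(119)/2312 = 2.08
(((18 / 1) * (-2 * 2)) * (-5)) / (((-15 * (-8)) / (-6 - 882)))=-2664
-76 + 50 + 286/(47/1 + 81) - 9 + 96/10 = -7413/320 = -23.17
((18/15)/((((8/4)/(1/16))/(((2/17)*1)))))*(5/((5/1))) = 3/680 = 0.00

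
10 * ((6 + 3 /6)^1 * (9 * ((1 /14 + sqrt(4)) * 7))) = 16965 /2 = 8482.50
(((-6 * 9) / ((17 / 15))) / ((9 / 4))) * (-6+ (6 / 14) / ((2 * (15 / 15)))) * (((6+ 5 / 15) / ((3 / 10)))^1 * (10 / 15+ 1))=513000 / 119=4310.92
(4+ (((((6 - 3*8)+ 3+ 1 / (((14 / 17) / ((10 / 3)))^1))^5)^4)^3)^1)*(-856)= -4326571904112429793671775491865454420012396531376496189305518785133831858131198611203913814769521476666662717700740073588294636355661435782544224 / 21535635105883218754891329969266799496690029999328487171024618760617891774469201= -200902916623548937578337000000000000000000000000000000000000000000.00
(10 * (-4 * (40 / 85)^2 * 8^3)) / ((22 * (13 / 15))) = -9830400 / 41327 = -237.87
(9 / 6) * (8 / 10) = 6 / 5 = 1.20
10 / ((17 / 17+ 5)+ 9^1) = 2 / 3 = 0.67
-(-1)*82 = 82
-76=-76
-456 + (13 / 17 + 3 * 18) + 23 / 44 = -299733 / 748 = -400.71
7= 7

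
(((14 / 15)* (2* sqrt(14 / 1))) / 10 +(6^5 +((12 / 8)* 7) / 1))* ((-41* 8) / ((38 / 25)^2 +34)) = -798116250 / 11347 - 8200* sqrt(14) / 4863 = -70343.51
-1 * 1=-1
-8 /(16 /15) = -7.50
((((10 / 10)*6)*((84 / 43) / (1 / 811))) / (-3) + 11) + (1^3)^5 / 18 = -2443907 / 774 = -3157.50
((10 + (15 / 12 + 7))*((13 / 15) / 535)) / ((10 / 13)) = 12337 / 321000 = 0.04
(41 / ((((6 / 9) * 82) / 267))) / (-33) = -267 / 44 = -6.07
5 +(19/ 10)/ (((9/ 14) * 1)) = 358/ 45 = 7.96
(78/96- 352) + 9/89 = -499947/1424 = -351.09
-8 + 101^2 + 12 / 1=10205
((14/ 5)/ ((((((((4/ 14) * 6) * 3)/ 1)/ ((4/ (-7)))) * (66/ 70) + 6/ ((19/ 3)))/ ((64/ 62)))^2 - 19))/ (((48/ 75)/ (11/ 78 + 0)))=10896424000/ 606300349551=0.02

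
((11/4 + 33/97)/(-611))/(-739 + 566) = 1199/41012764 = 0.00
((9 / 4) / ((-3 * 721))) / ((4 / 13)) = -39 / 11536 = -0.00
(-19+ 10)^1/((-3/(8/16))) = 3/2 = 1.50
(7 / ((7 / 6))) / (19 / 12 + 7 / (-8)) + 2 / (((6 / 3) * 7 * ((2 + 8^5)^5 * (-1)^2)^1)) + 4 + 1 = 13.47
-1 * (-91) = 91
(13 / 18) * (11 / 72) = 143 / 1296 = 0.11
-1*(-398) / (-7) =-56.86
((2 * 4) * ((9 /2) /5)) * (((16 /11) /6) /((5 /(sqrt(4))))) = 192 /275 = 0.70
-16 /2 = -8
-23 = -23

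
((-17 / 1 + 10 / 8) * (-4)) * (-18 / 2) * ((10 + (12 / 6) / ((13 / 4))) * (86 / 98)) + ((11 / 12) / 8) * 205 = -45937579 / 8736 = -5258.42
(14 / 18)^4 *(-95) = -228095 / 6561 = -34.77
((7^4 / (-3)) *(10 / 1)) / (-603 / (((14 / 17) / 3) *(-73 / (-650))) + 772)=12269110 / 28800699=0.43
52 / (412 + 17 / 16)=832 / 6609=0.13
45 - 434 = -389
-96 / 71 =-1.35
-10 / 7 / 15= -2 / 21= -0.10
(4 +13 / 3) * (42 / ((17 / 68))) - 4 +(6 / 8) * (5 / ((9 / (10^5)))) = 129188 / 3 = 43062.67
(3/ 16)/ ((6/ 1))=1/ 32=0.03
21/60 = 7/20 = 0.35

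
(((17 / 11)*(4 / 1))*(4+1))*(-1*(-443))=150620 / 11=13692.73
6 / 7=0.86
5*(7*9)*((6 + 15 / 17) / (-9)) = -240.88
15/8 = 1.88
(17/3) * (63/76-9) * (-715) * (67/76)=168577695/5776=29185.89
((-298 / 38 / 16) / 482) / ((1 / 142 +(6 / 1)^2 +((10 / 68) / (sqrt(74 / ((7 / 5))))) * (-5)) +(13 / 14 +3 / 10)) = -732701588187345 / 26829760645545588392 - 78209224625 * sqrt(2590) / 53659521291091176784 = -0.00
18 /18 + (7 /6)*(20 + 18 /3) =94 /3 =31.33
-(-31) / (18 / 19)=32.72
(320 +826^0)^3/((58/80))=1323046440/29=45622291.03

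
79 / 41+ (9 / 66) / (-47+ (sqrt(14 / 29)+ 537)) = 288172469 / 149536266 - sqrt(406) / 51061164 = 1.93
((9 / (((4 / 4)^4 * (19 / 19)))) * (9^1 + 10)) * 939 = 160569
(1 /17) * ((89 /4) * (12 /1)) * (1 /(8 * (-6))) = -89 /272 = -0.33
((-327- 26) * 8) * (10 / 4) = -7060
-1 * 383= -383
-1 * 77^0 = -1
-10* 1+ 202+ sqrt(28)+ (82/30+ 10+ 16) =2* sqrt(7)+ 3311/15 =226.02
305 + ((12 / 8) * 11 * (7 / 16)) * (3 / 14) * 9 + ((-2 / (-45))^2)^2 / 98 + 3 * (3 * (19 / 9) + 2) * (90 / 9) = 7316084987387 / 12859560000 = 568.92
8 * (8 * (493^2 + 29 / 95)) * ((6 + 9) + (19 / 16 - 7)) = 13576734192 / 95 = 142912991.49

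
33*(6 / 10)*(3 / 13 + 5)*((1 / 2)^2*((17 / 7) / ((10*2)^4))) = 28611 / 72800000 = 0.00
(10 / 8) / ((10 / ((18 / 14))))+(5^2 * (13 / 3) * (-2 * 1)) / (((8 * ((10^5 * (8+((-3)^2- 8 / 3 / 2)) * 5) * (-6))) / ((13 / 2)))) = 0.16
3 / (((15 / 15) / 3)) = 9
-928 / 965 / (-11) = 928 / 10615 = 0.09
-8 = -8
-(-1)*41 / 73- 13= -908 / 73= -12.44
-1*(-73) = 73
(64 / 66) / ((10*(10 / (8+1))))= 24 / 275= 0.09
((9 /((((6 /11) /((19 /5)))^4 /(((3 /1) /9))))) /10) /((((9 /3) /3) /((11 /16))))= 20988327371 /43200000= 485.84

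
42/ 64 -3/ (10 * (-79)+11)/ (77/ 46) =1264059/ 1919456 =0.66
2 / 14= 1 / 7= 0.14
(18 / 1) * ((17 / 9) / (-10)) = -17 / 5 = -3.40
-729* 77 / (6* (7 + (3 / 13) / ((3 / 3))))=-243243 / 188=-1293.85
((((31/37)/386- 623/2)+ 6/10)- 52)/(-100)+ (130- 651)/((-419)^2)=2272930521287/626840550500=3.63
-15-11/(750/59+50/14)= -105418/6725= -15.68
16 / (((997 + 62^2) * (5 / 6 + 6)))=96 / 198481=0.00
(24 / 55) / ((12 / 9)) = 18 / 55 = 0.33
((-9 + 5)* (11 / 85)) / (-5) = 44 / 425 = 0.10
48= 48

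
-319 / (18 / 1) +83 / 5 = -101 / 90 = -1.12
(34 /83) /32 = 17 /1328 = 0.01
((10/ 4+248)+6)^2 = 263169/ 4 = 65792.25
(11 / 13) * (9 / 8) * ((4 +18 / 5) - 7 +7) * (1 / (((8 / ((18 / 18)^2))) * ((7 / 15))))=5643 / 2912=1.94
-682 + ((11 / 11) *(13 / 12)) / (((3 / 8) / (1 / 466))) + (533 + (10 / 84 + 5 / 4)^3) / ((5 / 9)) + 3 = 65603266793 / 230166720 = 285.02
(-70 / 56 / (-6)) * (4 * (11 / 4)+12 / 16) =235 / 96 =2.45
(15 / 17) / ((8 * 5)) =3 / 136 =0.02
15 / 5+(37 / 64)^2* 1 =13657 / 4096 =3.33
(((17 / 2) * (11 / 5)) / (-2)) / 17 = -11 / 20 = -0.55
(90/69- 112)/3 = -2546/69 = -36.90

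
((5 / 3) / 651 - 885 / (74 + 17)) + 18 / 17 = -3739448 / 431613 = -8.66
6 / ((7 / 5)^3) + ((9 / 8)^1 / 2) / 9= 12343 / 5488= 2.25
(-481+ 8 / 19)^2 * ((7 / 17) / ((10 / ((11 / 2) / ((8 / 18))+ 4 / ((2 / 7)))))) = 123145112797 / 490960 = 250825.14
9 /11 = 0.82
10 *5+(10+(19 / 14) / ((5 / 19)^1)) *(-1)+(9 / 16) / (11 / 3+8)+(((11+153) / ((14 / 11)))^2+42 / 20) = 13046665 / 784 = 16641.15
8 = 8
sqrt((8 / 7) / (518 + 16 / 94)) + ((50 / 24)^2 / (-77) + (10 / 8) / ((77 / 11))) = 2 * sqrt(445137) / 28413 + 1355 / 11088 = 0.17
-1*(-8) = 8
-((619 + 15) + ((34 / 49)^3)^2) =-8776920889850 / 13841287201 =-634.11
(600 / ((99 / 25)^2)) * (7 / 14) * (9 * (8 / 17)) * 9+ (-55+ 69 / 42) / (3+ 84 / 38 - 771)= 101859731667 / 139670300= 729.29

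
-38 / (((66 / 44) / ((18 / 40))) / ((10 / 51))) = -38 / 17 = -2.24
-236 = -236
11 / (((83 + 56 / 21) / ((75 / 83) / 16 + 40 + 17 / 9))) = 5514641 / 1023888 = 5.39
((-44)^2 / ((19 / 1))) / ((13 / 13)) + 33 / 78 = 50545 / 494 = 102.32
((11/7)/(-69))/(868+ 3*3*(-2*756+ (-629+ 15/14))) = 22/17766051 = 0.00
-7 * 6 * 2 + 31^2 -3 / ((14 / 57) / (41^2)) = -275173 / 14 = -19655.21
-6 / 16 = -3 / 8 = -0.38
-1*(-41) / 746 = 41 / 746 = 0.05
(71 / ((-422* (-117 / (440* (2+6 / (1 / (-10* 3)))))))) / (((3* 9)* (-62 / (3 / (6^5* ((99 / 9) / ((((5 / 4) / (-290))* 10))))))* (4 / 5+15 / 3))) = -789875 / 45042736553568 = -0.00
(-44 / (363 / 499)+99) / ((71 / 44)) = 23.87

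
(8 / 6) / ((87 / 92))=368 / 261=1.41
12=12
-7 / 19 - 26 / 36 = -373 / 342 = -1.09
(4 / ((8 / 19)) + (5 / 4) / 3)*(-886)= -52717 / 6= -8786.17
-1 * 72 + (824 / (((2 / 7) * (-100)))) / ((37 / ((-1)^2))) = -72.78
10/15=2/3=0.67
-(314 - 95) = -219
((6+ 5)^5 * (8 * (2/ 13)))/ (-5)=-2576816/ 65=-39643.32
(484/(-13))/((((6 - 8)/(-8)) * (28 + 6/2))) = -1936/403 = -4.80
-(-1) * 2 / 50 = 1 / 25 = 0.04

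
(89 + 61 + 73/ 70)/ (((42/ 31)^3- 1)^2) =9383576419213/ 137355694630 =68.32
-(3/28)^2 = -9/784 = -0.01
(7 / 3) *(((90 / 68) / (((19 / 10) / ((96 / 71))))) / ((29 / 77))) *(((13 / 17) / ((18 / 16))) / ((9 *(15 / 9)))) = 8968960 / 33917907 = 0.26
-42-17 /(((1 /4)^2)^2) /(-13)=3806 /13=292.77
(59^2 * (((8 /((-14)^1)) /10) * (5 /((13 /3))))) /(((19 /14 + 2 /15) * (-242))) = 313290 /492349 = 0.64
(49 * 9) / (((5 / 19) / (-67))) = -561393 / 5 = -112278.60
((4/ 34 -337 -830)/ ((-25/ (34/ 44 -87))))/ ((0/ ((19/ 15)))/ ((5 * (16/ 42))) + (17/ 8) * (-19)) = 150523156/ 1510025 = 99.68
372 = 372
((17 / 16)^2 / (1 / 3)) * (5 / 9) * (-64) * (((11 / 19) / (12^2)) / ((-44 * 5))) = 289 / 131328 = 0.00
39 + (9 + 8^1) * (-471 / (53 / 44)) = -350241 / 53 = -6608.32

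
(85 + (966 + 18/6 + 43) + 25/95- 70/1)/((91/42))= 117108/247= 474.12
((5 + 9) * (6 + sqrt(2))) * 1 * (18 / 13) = 252 * sqrt(2) / 13 + 1512 / 13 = 143.72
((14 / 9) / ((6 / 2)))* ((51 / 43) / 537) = 238 / 207819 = 0.00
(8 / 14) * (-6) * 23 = -78.86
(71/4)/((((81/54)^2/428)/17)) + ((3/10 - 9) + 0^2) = 5165177/90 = 57390.86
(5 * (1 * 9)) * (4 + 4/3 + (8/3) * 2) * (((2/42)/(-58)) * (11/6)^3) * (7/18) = -6655/7047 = -0.94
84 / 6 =14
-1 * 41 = -41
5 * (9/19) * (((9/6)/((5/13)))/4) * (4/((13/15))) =10.66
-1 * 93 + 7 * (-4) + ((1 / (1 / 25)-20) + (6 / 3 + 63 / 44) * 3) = -4651 / 44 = -105.70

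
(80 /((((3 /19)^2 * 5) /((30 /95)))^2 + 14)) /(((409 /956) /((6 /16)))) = 41413920 /8360369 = 4.95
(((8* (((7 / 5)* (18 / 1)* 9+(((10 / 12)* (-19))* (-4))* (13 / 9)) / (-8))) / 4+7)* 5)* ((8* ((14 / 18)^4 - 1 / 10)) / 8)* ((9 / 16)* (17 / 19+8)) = -482.82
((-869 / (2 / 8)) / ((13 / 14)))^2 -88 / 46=54468245172 / 3887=14012926.47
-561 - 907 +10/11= -16138/11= -1467.09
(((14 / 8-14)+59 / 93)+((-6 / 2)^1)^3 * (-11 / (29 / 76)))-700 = 719875 / 10788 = 66.73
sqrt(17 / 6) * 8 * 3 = 40.40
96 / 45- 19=-253 / 15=-16.87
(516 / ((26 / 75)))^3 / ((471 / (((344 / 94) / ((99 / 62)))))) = 16046452.24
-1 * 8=-8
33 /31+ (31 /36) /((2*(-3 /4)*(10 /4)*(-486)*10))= 21652261 /20339100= 1.06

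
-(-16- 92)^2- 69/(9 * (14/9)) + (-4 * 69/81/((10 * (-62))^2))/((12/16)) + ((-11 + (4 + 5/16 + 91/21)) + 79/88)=-27979780768861/2397502800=-11670.39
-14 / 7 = -2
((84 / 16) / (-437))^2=441 / 3055504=0.00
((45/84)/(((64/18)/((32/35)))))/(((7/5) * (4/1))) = 135/5488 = 0.02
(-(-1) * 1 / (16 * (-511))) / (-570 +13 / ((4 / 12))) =1 / 4341456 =0.00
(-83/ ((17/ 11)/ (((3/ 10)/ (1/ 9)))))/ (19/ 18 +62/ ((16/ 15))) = -887436/ 362185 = -2.45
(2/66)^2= 1/1089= 0.00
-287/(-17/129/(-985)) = -36467655/17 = -2145156.18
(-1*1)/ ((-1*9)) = 1/ 9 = 0.11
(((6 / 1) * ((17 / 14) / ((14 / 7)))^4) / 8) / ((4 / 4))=250563 / 2458624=0.10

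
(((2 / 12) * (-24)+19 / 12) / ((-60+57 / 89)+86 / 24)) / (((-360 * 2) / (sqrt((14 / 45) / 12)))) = -2581 * sqrt(210) / 3860071200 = -0.00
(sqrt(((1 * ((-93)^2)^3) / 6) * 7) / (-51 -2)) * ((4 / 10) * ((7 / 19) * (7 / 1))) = -13137831 * sqrt(42) / 5035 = -16910.20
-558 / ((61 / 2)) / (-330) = 186 / 3355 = 0.06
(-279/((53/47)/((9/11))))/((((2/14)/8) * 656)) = -17.28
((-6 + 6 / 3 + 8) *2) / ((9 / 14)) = 112 / 9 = 12.44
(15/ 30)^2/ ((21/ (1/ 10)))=1/ 840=0.00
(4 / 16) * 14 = 7 / 2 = 3.50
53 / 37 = 1.43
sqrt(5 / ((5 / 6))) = sqrt(6) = 2.45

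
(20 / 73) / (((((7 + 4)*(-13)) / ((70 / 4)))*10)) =-35 / 10439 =-0.00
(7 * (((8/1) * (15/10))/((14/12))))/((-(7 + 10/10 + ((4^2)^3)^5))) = -1/16012798675095097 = -0.00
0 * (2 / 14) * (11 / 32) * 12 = 0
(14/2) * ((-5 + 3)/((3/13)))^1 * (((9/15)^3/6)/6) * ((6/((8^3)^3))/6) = -91/33554432000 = -0.00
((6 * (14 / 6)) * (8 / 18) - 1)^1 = 47 / 9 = 5.22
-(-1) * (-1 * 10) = -10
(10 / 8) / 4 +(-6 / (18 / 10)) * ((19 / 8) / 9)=-245 / 432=-0.57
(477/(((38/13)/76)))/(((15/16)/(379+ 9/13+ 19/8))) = 5054292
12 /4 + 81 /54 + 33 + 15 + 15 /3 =115 /2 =57.50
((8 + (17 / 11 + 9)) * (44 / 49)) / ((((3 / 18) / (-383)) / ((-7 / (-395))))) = -1875168 / 2765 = -678.18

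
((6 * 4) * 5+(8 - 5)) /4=30.75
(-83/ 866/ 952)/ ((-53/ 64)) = 332/ 2730931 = 0.00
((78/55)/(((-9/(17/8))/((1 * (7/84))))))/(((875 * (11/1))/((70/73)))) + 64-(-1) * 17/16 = 10344546683/158994000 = 65.06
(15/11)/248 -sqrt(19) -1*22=-60001/2728 -sqrt(19)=-26.35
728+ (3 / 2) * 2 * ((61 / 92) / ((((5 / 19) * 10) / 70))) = 359219 / 460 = 780.91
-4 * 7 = -28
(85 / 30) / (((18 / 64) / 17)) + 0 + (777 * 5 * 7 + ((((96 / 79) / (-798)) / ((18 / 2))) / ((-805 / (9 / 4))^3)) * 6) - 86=8074369625974453811 / 295978478402250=27280.26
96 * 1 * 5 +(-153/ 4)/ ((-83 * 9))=159377/ 332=480.05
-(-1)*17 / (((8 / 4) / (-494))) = -4199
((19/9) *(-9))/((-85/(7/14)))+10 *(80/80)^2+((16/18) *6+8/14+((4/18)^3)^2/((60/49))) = 30387451531/1897244370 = 16.02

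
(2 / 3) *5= 10 / 3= 3.33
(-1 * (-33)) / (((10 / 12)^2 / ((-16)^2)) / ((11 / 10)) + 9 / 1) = 1672704 / 456317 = 3.67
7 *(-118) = -826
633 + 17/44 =27869/44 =633.39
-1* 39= -39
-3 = -3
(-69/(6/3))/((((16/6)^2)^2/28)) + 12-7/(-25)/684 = -62184841/8755200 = -7.10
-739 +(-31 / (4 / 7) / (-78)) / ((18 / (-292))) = -1053397 / 1404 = -750.28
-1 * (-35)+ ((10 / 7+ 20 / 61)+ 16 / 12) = 48793 / 1281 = 38.09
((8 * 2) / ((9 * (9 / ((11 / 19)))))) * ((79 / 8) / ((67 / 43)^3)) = 138183166 / 462874257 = 0.30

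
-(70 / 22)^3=-42875 / 1331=-32.21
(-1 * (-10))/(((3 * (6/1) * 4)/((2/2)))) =5/36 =0.14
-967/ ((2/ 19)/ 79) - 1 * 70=-1451607/ 2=-725803.50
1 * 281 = 281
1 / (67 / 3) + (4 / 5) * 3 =819 / 335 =2.44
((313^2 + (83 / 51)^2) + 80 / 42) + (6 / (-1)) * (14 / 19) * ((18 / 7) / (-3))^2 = 33891161602 / 345933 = 97970.31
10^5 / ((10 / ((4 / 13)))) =40000 / 13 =3076.92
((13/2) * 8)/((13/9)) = 36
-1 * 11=-11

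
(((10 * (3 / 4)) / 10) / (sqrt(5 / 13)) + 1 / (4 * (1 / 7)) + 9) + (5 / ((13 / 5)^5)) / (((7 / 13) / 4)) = 3 * sqrt(65) / 20 + 8846861 / 799708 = 12.27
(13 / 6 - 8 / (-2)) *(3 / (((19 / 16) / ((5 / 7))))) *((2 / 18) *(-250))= -370000 / 1197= -309.11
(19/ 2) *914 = 8683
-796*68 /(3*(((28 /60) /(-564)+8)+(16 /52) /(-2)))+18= -1968801558 /862829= -2281.80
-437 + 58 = -379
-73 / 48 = -1.52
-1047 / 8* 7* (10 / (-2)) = 36645 / 8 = 4580.62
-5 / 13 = -0.38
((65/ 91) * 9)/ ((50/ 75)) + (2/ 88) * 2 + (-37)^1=-2103/ 77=-27.31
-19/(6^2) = -19/36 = -0.53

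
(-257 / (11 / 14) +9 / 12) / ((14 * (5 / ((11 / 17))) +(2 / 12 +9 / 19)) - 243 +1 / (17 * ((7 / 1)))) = 2.43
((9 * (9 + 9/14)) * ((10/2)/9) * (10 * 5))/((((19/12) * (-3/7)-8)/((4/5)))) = -2000/9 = -222.22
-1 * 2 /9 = -0.22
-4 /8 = -0.50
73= 73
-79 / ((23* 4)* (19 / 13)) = -1027 / 1748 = -0.59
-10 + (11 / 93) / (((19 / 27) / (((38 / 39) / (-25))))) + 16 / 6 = -221848 / 30225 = -7.34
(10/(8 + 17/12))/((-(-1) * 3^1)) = 40/113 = 0.35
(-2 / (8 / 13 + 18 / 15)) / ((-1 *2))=65 / 118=0.55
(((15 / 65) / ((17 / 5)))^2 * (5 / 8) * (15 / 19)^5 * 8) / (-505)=-170859375 / 12214450277159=-0.00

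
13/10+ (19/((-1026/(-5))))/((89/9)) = 1748/1335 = 1.31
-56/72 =-7/9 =-0.78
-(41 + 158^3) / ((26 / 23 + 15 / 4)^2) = -33385003792 / 201601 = -165599.40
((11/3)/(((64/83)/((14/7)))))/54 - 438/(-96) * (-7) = -164651/5184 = -31.76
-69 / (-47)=69 / 47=1.47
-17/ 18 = -0.94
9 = 9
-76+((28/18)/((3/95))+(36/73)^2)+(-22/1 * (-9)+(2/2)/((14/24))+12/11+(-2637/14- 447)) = -10215926327/22157982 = -461.05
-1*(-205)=205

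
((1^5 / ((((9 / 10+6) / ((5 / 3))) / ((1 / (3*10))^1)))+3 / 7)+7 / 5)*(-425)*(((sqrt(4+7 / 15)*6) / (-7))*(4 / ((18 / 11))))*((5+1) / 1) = 59718824*sqrt(1005) / 91287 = 20738.88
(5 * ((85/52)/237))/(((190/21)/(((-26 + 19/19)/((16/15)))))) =-0.09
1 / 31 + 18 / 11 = 569 / 341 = 1.67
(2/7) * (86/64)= 0.38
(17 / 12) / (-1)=-17 / 12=-1.42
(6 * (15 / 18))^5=3125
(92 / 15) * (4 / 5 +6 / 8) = 713 / 75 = 9.51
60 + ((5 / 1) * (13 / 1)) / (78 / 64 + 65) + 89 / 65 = 660607 / 10595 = 62.35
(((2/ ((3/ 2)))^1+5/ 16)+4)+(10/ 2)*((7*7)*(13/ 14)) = 11191/ 48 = 233.15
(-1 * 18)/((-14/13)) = 16.71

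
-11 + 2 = -9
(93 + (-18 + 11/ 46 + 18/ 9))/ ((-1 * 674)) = -3553/ 31004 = -0.11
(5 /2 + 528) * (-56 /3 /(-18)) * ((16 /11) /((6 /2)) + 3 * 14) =20825308 /891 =23372.96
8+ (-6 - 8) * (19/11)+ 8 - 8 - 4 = -222/11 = -20.18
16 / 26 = 8 / 13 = 0.62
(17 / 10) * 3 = 51 / 10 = 5.10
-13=-13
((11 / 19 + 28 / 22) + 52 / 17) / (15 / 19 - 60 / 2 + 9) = -17447 / 71808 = -0.24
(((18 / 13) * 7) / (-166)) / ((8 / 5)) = -315 / 8632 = -0.04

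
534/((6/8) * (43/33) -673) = -23496/29569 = -0.79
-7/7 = -1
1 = 1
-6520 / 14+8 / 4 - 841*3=-20907 / 7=-2986.71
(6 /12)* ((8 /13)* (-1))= -4 /13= -0.31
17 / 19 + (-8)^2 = 64.89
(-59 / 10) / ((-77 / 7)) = 59 / 110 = 0.54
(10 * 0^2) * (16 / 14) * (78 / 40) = 0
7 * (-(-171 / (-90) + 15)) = -1183 / 10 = -118.30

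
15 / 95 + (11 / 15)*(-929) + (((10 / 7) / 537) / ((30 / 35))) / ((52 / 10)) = -2710245217 / 3979170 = -681.11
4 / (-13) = -4 / 13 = -0.31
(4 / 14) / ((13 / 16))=32 / 91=0.35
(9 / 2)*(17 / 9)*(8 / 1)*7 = 476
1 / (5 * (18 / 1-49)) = -1 / 155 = -0.01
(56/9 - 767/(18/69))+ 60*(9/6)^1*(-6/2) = -57671/18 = -3203.94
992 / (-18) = -496 / 9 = -55.11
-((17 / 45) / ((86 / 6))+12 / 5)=-313 / 129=-2.43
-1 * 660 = -660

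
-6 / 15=-2 / 5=-0.40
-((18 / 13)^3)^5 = -6746640616477458432 / 51185893014090757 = -131.81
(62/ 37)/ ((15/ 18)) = 372/ 185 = 2.01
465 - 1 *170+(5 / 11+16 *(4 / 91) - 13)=283441 / 1001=283.16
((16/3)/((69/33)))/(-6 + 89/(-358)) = -63008/154353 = -0.41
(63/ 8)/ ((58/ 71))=4473/ 464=9.64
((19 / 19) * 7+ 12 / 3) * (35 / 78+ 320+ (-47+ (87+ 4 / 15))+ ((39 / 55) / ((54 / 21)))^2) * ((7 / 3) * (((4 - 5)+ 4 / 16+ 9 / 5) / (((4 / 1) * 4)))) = 25027848727 / 41184000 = 607.71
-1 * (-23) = 23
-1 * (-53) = 53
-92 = -92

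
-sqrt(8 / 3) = -2 * sqrt(6) / 3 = -1.63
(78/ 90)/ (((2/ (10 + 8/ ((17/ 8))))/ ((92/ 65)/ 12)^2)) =529/ 6375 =0.08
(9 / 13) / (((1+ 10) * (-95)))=-9 / 13585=-0.00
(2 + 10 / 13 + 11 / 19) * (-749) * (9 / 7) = -796401 / 247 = -3224.30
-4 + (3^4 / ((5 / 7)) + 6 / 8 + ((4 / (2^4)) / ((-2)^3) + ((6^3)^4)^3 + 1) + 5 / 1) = 1650307967758485687387511867539 / 160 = 10314424798490535546171950000.00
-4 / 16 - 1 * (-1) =0.75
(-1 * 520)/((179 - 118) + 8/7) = -728/87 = -8.37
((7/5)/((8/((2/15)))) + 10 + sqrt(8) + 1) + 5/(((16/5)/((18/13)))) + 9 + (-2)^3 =2 * sqrt(2) + 110657/7800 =17.02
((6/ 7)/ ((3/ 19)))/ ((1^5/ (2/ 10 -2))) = -342/ 35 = -9.77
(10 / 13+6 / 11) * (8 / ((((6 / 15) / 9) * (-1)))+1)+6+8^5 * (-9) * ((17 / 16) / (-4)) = 11169254 / 143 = 78106.67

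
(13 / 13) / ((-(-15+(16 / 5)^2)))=25 / 119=0.21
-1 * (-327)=327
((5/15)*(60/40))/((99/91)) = 91/198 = 0.46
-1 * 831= -831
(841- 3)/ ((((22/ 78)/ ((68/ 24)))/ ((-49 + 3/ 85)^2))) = 94354263068/ 4675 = 20182730.07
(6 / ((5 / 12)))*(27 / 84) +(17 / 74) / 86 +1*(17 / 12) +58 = 21399047 / 334110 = 64.05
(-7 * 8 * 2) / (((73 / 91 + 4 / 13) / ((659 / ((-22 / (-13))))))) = -43657432 / 1111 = -39295.62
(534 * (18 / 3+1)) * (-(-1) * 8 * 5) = 149520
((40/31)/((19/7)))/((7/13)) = 520/589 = 0.88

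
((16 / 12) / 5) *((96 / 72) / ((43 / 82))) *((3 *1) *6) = 2624 / 215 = 12.20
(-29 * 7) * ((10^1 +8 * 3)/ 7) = -986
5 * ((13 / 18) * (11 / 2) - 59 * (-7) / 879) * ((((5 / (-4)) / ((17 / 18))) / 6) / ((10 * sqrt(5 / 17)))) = -46855 * sqrt(85) / 478176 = -0.90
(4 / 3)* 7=28 / 3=9.33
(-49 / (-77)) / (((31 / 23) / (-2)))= -322 / 341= -0.94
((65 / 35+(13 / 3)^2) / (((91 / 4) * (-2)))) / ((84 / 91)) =-650 / 1323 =-0.49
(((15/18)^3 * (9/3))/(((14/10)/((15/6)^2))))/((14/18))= 9.96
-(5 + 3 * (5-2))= -14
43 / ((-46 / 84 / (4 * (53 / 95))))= -382872 / 2185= -175.23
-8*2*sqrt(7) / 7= -16*sqrt(7) / 7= -6.05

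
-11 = -11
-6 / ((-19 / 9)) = 54 / 19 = 2.84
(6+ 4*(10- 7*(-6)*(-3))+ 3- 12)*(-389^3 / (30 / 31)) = 852172231513 / 30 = 28405741050.43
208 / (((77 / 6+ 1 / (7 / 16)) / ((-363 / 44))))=-72072 / 635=-113.50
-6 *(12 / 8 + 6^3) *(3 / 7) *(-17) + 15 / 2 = 133215 / 14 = 9515.36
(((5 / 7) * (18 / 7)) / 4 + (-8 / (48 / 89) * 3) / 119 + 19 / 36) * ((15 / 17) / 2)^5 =1551065625 / 151390832768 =0.01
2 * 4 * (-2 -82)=-672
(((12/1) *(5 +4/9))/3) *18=392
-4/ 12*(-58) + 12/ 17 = 1022/ 51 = 20.04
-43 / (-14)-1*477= -6635 / 14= -473.93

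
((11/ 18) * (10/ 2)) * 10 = 275/ 9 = 30.56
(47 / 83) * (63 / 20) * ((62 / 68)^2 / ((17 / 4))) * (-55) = -31300731 / 1631116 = -19.19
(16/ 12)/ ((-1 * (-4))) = 1/ 3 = 0.33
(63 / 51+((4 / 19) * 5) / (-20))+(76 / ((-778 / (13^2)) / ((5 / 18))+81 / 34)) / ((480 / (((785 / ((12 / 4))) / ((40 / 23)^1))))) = -18815178155 / 37925047584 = -0.50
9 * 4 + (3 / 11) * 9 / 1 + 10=533 / 11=48.45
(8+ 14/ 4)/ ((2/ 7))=161/ 4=40.25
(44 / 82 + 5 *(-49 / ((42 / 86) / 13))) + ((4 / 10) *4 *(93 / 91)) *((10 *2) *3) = -71892865 / 11193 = -6423.02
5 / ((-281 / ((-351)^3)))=216217755 / 281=769458.20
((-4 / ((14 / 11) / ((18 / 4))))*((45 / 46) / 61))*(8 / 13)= -17820 / 127673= -0.14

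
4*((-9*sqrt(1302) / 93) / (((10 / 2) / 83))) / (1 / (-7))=6972*sqrt(1302) / 155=1623.05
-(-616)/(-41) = -616/41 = -15.02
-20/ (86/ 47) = -10.93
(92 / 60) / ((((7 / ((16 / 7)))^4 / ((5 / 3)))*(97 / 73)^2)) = 8032550912 / 488169113481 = 0.02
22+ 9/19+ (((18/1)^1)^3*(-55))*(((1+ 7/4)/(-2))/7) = 8382844/133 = 63028.90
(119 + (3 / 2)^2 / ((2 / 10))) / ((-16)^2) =521 / 1024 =0.51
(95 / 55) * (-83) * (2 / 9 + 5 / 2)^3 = -185532473 / 64152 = -2892.08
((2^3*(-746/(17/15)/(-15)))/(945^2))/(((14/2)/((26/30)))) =77584/1594049625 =0.00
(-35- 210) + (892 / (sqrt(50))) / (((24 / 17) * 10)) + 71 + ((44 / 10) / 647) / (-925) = -165.06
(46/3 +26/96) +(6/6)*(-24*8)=-8467/48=-176.40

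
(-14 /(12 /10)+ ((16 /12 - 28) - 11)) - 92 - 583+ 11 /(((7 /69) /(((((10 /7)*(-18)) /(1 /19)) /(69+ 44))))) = -19819241 /16611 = -1193.14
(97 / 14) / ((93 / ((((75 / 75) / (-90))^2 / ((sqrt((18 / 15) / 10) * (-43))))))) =-97 * sqrt(3) / 272091960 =-0.00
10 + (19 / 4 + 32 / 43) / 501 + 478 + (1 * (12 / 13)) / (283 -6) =50477819515 / 103435124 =488.01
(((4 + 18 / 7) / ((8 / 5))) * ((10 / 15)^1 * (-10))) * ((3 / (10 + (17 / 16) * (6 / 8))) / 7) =-36800 / 33859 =-1.09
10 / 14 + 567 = 3974 / 7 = 567.71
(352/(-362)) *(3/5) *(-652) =344256/905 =380.39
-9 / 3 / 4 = -0.75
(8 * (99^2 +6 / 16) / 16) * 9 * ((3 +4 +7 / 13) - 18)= -11996883 / 26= -461418.58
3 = 3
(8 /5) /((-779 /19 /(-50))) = 80 /41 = 1.95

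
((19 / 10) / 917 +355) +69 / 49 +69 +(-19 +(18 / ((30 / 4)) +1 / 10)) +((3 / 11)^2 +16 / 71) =112830705259 / 275728145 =409.21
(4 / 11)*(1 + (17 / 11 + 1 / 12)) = 347 / 363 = 0.96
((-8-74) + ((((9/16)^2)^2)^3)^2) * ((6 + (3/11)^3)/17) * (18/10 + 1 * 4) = -1509685804551443983237543704354512007/8963478166051295833645594821263360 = -168.43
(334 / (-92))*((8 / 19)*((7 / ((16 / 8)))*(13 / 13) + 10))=-9018 / 437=-20.64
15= 15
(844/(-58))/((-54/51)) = 3587/261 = 13.74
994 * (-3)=-2982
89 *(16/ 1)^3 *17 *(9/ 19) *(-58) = -3234963456/ 19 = -170261234.53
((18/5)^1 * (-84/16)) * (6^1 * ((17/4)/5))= -9639/100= -96.39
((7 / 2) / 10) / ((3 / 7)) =49 / 60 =0.82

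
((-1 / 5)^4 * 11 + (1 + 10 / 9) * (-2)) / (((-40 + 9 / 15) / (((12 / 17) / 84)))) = 23651 / 26373375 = 0.00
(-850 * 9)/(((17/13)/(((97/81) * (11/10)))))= -69355/9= -7706.11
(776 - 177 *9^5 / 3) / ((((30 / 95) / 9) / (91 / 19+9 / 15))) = -535006464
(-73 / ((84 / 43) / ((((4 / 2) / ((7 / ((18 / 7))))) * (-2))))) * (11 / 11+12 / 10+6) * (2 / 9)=514796 / 5145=100.06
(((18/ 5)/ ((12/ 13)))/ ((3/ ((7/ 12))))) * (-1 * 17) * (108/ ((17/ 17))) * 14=-97461/ 5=-19492.20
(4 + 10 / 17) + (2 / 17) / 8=313 / 68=4.60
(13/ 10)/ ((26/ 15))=3/ 4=0.75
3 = 3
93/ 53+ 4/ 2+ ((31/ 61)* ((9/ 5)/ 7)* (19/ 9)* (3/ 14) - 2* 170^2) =-91558984239/ 1584170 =-57796.19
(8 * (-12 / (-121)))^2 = 9216 / 14641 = 0.63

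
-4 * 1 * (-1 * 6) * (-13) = -312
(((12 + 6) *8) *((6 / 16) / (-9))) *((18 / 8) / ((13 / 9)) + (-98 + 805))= -110535 / 26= -4251.35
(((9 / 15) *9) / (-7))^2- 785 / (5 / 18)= -3461121 / 1225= -2825.40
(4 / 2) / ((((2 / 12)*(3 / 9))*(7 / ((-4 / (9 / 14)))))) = -32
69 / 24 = 2.88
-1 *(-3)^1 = 3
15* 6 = 90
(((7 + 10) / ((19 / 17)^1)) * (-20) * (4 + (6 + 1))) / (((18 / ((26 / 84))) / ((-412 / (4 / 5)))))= 106417025 / 3591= 29634.37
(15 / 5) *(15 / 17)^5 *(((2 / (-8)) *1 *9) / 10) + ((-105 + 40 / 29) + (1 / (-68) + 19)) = -27998394967 / 329406824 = -85.00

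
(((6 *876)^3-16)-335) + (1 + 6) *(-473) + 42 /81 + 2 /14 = 27442764761831 /189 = 145199813554.66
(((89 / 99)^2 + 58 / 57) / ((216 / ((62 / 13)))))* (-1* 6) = -10539535 / 43575246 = -0.24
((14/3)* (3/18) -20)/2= -9.61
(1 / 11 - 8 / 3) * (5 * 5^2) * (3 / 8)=-10625 / 88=-120.74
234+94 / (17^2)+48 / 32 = 136307 / 578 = 235.83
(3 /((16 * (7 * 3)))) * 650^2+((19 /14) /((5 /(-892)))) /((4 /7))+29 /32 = 3751471 /1120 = 3349.53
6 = 6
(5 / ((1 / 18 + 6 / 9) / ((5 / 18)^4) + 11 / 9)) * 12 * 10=3375000 / 689219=4.90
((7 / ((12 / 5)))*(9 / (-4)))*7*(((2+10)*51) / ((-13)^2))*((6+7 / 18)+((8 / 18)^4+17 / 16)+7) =-6335568925 / 2628288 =-2410.53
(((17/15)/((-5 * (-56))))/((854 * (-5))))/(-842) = 17/15100428000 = 0.00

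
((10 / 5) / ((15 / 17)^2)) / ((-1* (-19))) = 578 / 4275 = 0.14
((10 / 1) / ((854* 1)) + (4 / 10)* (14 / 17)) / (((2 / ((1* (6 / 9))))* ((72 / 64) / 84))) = 132064 / 15555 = 8.49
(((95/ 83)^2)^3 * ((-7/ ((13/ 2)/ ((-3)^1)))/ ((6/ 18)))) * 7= 648351047531250/ 4250224853797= 152.55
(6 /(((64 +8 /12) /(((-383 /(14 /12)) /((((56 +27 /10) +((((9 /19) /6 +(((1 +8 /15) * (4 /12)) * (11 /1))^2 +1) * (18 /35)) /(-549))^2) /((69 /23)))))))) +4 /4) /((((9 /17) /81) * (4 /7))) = -45813538730061351509589 /307368795736246416164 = -149.05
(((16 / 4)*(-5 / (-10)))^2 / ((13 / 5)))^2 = 400 / 169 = 2.37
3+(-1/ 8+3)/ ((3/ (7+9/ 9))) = 10.67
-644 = -644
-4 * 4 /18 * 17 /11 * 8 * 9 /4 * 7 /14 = -136 /11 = -12.36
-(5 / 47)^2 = -25 / 2209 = -0.01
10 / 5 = 2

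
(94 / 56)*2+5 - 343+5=-4615 / 14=-329.64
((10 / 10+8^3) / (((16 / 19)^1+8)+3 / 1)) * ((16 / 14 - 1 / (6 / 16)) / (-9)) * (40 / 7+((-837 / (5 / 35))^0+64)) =127072 / 245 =518.66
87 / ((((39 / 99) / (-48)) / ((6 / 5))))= -826848 / 65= -12720.74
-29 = -29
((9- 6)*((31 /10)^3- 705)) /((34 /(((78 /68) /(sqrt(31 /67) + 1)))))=-588107039 /4624000 + 8777717*sqrt(2077) /4624000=-40.67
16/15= 1.07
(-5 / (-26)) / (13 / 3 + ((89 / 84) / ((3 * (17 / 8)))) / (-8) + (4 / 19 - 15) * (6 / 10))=-1017450 / 24131731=-0.04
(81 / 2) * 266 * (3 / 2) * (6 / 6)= 16159.50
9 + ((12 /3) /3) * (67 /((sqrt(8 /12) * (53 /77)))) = 9 + 10318 * sqrt(6) /159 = 167.95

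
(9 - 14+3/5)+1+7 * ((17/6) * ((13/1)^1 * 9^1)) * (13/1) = 30163.10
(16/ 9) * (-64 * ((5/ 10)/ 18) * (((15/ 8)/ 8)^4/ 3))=-625/ 196608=-0.00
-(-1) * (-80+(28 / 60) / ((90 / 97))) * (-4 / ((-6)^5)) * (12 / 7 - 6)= 107321 / 612360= 0.18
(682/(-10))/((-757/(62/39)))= 21142/147615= 0.14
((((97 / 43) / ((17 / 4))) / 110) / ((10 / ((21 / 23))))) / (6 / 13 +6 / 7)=61789 / 184943000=0.00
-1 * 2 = -2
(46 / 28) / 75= 23 / 1050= 0.02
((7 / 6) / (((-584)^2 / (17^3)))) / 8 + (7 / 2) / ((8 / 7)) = 50169623 / 16370688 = 3.06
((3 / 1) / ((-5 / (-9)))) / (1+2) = 9 / 5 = 1.80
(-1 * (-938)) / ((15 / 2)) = 1876 / 15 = 125.07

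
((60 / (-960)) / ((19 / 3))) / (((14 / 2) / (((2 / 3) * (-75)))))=75 / 1064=0.07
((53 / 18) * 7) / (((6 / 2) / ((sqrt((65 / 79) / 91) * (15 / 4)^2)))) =1325 * sqrt(2765) / 7584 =9.19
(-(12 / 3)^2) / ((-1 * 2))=8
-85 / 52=-1.63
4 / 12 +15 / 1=46 / 3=15.33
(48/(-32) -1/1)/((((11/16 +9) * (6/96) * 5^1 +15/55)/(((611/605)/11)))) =-78208/1124453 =-0.07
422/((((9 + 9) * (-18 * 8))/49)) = -10339/1296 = -7.98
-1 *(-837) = 837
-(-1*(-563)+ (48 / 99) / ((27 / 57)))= -167515 / 297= -564.02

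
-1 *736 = -736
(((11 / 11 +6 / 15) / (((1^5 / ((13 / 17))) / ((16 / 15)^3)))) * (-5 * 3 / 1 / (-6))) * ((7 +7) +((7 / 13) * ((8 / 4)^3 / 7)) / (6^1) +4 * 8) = 25776128 / 172125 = 149.75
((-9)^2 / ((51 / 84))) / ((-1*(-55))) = 2268 / 935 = 2.43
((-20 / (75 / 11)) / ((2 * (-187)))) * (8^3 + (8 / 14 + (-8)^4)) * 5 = 64520 / 357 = 180.73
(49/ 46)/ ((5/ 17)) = 833/ 230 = 3.62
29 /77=0.38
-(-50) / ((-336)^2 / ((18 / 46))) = 25 / 144256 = 0.00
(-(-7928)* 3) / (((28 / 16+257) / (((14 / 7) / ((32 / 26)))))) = 51532 / 345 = 149.37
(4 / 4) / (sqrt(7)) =sqrt(7) / 7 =0.38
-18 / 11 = -1.64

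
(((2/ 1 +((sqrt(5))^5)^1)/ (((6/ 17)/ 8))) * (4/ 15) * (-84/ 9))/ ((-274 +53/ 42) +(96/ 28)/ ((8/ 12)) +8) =213248/ 490635 +533120 * sqrt(5)/ 98127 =12.58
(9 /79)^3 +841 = 414646528 /493039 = 841.00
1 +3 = 4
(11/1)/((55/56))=11.20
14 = 14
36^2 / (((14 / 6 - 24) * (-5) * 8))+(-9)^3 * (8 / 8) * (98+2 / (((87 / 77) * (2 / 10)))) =-734137506 / 9425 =-77892.57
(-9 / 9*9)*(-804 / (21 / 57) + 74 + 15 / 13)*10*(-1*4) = -69029640 / 91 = -758567.47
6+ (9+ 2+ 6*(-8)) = -31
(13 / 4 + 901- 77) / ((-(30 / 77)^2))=-6539687 / 1200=-5449.74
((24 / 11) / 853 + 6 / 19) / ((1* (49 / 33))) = 170262 / 794143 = 0.21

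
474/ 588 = 79/ 98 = 0.81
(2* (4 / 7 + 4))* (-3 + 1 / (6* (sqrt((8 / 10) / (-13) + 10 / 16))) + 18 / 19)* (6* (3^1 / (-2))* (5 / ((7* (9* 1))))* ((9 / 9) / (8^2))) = 195 / 931 - 5* sqrt(38090) / 43071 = 0.19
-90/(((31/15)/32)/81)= -3499200/31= -112877.42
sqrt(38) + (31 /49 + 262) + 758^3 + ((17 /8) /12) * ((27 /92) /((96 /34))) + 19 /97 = 435519781.01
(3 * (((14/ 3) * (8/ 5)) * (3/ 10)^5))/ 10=1701/ 312500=0.01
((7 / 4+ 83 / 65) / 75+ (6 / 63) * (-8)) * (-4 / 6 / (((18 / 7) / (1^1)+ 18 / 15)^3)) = 0.01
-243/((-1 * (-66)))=-81/22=-3.68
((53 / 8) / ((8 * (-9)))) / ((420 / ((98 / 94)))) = -371 / 1624320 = -0.00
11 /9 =1.22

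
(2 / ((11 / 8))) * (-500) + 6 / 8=-726.52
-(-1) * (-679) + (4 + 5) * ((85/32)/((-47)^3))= -2255866909/3322336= -679.00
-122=-122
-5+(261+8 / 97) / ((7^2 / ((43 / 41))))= 0.59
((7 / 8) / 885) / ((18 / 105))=49 / 8496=0.01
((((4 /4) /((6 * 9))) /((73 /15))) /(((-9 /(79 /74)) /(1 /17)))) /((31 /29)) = -11455 /461190348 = -0.00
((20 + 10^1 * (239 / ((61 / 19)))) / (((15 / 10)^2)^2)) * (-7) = -5222560 / 4941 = -1056.98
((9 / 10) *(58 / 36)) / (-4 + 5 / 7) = -203 / 460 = -0.44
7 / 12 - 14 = -161 / 12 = -13.42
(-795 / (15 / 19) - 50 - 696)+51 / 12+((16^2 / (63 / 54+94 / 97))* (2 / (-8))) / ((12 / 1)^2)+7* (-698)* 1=-98967035 / 14916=-6634.96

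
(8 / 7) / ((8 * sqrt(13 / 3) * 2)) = sqrt(39) / 182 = 0.03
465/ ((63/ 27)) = 1395/ 7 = 199.29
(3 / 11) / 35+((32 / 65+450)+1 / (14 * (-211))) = 135929293 / 301730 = 450.50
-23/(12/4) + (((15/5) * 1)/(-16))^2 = -5861/768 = -7.63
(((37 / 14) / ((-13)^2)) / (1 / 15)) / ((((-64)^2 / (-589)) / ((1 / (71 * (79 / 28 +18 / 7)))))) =-326895 / 3710666752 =-0.00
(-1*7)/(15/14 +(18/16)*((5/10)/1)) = -784/183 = -4.28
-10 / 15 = -2 / 3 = -0.67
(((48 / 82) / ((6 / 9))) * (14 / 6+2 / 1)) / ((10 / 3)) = 234 / 205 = 1.14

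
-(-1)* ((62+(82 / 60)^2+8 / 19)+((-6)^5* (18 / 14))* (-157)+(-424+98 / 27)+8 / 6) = 563530744319 / 359100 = 1569286.39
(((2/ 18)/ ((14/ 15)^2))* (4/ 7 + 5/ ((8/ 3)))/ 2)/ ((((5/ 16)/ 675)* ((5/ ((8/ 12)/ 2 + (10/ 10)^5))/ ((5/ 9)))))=17125/ 343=49.93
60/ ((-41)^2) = 60/ 1681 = 0.04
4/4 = 1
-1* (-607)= 607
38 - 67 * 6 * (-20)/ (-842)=11978/ 421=28.45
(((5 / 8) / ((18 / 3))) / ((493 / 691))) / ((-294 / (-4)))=3455 / 1739304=0.00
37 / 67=0.55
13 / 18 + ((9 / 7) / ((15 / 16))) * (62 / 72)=1199 / 630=1.90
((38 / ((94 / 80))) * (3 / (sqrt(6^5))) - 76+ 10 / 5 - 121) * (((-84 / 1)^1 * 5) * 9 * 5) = 3685500 - 399000 * sqrt(6) / 47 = 3664705.40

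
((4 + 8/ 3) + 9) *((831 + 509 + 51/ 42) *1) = 294173/ 14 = 21012.36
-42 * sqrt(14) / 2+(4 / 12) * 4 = 4 / 3 - 21 * sqrt(14) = -77.24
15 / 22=0.68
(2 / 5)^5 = 32 / 3125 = 0.01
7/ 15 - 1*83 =-1238/ 15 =-82.53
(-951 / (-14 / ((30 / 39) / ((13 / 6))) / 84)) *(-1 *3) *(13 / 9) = -8778.46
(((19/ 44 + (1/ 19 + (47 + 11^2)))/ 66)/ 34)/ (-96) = -46951/ 60031488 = -0.00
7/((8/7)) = 49/8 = 6.12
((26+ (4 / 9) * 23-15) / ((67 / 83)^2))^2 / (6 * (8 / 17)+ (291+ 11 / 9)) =29432559142817 / 8186957137638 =3.60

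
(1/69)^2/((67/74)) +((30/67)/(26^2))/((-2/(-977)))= 69822479/215635212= 0.32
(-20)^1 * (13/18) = -130/9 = -14.44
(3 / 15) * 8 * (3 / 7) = 24 / 35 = 0.69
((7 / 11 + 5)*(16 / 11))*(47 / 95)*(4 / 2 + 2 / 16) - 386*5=-1921.38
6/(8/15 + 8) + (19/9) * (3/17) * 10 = 14455/3264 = 4.43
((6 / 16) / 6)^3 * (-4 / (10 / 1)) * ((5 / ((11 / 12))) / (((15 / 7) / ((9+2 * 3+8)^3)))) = -85169 / 28160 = -3.02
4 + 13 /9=49 /9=5.44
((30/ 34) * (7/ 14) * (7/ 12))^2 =1225/ 18496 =0.07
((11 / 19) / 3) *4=0.77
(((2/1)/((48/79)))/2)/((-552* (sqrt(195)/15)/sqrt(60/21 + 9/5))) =-79* sqrt(44499)/2411136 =-0.01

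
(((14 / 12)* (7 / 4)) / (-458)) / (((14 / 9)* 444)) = -7 / 1084544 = -0.00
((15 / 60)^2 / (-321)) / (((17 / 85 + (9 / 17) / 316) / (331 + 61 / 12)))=-27081595 / 83465136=-0.32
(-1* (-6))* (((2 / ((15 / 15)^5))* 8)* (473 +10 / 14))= 318336 / 7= 45476.57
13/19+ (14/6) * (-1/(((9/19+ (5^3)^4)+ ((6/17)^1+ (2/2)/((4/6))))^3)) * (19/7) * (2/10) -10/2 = -4825283493265212784797547891692005806/1118053492341939547696992781622643945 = -4.32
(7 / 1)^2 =49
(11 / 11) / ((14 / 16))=8 / 7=1.14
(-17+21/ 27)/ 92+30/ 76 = 859/ 3933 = 0.22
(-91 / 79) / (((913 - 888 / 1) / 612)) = -28.20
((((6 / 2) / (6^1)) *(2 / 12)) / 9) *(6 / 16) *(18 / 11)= 1 / 176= 0.01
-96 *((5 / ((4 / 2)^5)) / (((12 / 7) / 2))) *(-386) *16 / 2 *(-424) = -22912960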